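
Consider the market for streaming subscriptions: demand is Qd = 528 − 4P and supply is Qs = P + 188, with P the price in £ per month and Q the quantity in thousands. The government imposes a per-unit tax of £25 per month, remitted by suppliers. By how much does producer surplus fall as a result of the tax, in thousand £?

Producer surplus falls by £4920 thousand.

Without the tax, 528 − 4P = P + 188 gives 5P = 340, so P* = £68 and Q* = 256.
With the tax collected from suppliers, supply shifts: Qs = (P − 25) + 188.
New equilibrium: buyers pay £73, suppliers receive £48, Q = 236. (Wedge: Pb − Ps = 25.)
ΔPS is the trapezoid between Q = 236 and Q = 256 of height £20: ½ · (256 + 236) · 20 = £4920.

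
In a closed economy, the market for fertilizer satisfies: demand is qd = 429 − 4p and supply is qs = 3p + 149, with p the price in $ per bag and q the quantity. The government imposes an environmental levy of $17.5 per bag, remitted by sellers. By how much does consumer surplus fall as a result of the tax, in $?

Without the tax, 429 − 4p = 3p + 149 gives 7p = 280, so p* = $40 and q* = 269.
With the tax collected from sellers, supply shifts: qs = 3(p − 17.5) + 149.
New equilibrium: buyers pay $47.5, sellers receive $30, q = 239. (Wedge: pb − ps = 17.5.)
ΔCS is the trapezoid between Q = 239 and Q = 269 of height $7.5: ½ · (269 + 239) · 7.5 = $1905.

Consumer surplus falls by $1905.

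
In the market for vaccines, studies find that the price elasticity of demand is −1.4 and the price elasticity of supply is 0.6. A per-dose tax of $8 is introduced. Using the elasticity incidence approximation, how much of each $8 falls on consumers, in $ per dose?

Incidence ratio: consumers' share ≈ εs / (εs + |εd|) = 0.6 / (0.6 + 1.4) = 0.3.
So consumers bear ≈ 0.3 × $8 = $2.4; suppliers bear $5.6.

Consumers bear ≈ $2.4 per dose.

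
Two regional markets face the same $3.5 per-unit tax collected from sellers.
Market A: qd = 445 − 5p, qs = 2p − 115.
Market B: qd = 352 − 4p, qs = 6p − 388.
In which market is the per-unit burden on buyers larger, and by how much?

Market B, by $1.1.

Market A: pre-tax p* = $80, q* = 45; post-tax q = 40; per-unit burden on buyers = $1.
Market B: pre-tax p* = $74, q* = 56; post-tax q = 47.6; per-unit burden on buyers = $2.1.
Difference: $1 vs $2.1 → market B is larger by $1.1.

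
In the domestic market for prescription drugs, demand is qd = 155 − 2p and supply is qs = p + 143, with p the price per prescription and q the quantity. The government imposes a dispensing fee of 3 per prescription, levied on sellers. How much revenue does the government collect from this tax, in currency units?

Tax revenue = 435.

Before the tax: set 155 − 2p = p + 143 → p* = 4, q* = 147.
With the tax collected from sellers, supply shifts: qs = (p − 3) + 143.
Solving gives q = 145 with buyers paying 5 and sellers receiving 2 (the 3 wedge).
Revenue = t · Q = 3 · 145 = 435.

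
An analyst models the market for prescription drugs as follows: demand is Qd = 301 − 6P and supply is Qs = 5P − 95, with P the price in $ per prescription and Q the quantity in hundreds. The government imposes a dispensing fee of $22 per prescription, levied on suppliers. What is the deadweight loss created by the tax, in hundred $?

Before the tax: set 301 − 6P = 5P − 95 → P* = $36, Q* = 85.
With the tax collected from suppliers, supply shifts: Qs = 5(P − 22) − 95.
Solving gives Q = 25 with buyers paying $46 and suppliers receiving $24 (the $22 wedge).
Quantity falls by |ΔQ| = |85 − 25| = 60.
DWL = ½ · t · |ΔQ| = ½ · 22 · 60 = $660.

Deadweight loss = $660 hundred.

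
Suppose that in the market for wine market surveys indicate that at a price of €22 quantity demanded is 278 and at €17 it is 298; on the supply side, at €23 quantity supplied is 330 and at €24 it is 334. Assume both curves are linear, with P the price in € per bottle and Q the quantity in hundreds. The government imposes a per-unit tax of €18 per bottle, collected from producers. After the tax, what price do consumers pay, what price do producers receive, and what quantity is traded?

Consumers pay €25; producers receive €7; quantity = 266.

Demand slope: (298 − 278)/(17 − 22) = -4, so Qd = 366 − 4P.
Supply slope: (334 − 330)/(24 − 23) = 4, so Qs = 4P + 238.
Before the tax: set 366 − 4P = 4P + 238 → P* = €16, Q* = 302.
With the tax collected from producers, supply shifts: Qs = 4(P − 18) + 238.
Solving gives Q = 266 with consumers paying €25 and producers receiving €7 (the €18 wedge).
The less price-elastic side of the market bears the larger share of a per-unit tax.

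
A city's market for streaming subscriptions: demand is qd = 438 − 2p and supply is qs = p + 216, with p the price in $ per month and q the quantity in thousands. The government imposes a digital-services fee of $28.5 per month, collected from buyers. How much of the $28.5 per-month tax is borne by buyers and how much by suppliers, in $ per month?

Buyers bear $9.5 per month; suppliers bear $19 per month.

Before the tax: set 438 − 2p = p + 216 → p* = $74, q* = 290.
With the tax collected from buyers, demand (in seller-price terms) shifts: qd = 438 − 2(p + 28.5).
New equilibrium: buyers pay $83.5, suppliers receive $55, q = 271. (Wedge: pb − ps = 28.5.)
Burden on buyers: $9.5; on suppliers: $19. (They sum to $28.5.)
The less price-elastic side of the market bears the larger share of a per-unit tax.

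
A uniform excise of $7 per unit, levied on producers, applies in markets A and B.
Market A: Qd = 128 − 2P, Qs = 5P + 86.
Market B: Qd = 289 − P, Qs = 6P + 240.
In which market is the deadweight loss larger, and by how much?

Market A, by $14.

Market A: pre-tax P* = $6, Q* = 116; post-tax Q = 106; deadweight loss = $35.
Market B: pre-tax P* = $7, Q* = 282; post-tax Q = 276; deadweight loss = $21.
Difference: $35 vs $21 → market A is larger by $14.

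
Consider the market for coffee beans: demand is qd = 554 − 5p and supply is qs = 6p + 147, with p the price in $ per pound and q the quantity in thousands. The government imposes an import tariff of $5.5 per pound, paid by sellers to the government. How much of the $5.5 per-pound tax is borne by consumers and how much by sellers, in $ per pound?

Consumers bear $3 per pound; sellers bear $2.5 per pound.

Before the tax: set 554 − 5p = 6p + 147 → p* = $37, q* = 369.
With the tax collected from sellers, supply shifts: qs = 6(p − 5.5) + 147.
Solving gives q = 354 with consumers paying $40 and sellers receiving $34.5 (the $5.5 wedge).
Burden on consumers: $3; on sellers: $2.5. (They sum to $5.5.)
The less price-elastic side of the market bears the larger share of a per-unit tax.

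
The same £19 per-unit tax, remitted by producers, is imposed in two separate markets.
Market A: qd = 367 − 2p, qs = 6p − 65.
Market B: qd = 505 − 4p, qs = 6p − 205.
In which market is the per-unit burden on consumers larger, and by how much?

Market A: pre-tax p* = £54, q* = 259; post-tax q = 230.5; per-unit burden on consumers = £14.25.
Market B: pre-tax p* = £71, q* = 221; post-tax q = 175.4; per-unit burden on consumers = £11.4.
Difference: £14.25 vs £11.4 → market A is larger by £2.85.

Market A, by £2.85.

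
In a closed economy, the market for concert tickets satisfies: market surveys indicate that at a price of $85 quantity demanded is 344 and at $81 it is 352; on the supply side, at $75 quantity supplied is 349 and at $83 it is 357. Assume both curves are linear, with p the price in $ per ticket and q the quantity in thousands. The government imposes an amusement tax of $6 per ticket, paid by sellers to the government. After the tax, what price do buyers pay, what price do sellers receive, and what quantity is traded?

Demand slope: (352 − 344)/(81 − 85) = -2, so qd = 514 − 2p.
Supply slope: (357 − 349)/(83 − 75) = 1, so qs = p + 274.
Before the tax: set 514 − 2p = p + 274 → p* = $80, q* = 354.
With the tax collected from sellers, supply shifts: qs = (p − 6) + 274.
New equilibrium: buyers pay $82, sellers receive $76, q = 350. (Wedge: pb − ps = 6.)
The less price-elastic side of the market bears the larger share of a per-unit tax.

Buyers pay $82; sellers receive $76; quantity = 350.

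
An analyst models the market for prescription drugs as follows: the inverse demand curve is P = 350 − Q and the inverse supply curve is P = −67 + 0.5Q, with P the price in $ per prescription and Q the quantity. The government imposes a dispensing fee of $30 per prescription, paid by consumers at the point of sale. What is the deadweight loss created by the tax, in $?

Inverting to Q(P) form: Qd = 350 − P; Qs = 2P + 134.
Before the tax: set 350 − P = 2P + 134 → P* = $72, Q* = 278.
With the tax collected from consumers, demand (in seller-price terms) shifts: Qd = 350 − (P + 30).
Solving gives Q = 258 with consumers paying $92 and sellers receiving $62 (the $30 wedge).
Quantity falls by |ΔQ| = |278 − 258| = 20.
DWL = ½ · t · |ΔQ| = ½ · 30 · 20 = $300.

Deadweight loss = $300.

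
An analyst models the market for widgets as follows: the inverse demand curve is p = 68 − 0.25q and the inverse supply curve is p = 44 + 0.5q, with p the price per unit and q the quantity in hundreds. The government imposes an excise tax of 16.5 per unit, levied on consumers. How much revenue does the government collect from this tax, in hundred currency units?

Tax revenue = 165 hundred.

Rewrite in direct form: qd = 272 − 4p and qs = 2p − 88.
Before the tax: set 272 − 4p = 2p − 88 → p* = 60, q* = 32.
With the tax collected from consumers, demand (in seller-price terms) shifts: qd = 272 − 4(p + 16.5).
Solving gives q = 10 with consumers paying 65.5 and suppliers receiving 49 (the 16.5 wedge).
Revenue = t · Q = 16.5 · 10 = 165.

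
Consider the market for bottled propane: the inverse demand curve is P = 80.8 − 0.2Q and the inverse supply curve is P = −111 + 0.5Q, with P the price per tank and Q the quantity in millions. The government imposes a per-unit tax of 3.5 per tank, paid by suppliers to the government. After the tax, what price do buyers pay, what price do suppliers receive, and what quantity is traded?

Rewrite in direct form: Qd = 404 − 5P and Qs = 2P + 222.
Without the tax, 404 − 5P = 2P + 222 gives 7P = 182, so P* = 26 and Q* = 274.
With the tax collected from suppliers, supply shifts: Qs = 2(P − 3.5) + 222.
New equilibrium: buyers pay 27, suppliers receive 23.5, Q = 269. (Wedge: Pb − Ps = 3.5.)

Buyers pay 27; suppliers receive 23.5; quantity = 269.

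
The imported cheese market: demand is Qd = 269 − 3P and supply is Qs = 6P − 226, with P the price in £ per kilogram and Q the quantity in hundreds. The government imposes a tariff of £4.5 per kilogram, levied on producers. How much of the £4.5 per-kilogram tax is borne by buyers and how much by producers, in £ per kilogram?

Without the tax, 269 − 3P = 6P − 226 gives 9P = 495, so P* = £55 and Q* = 104.
With the tax collected from producers, supply shifts: Qs = 6(P − 4.5) − 226.
New equilibrium: buyers pay £58, producers receive £53.5, Q = 95. (Wedge: Pb − Ps = 4.5.)
Burden on buyers: £3; on producers: £1.5. (They sum to £4.5.)
The less price-elastic side of the market bears the larger share of a per-unit tax.

Buyers bear £3 per kilogram; producers bear £1.5 per kilogram.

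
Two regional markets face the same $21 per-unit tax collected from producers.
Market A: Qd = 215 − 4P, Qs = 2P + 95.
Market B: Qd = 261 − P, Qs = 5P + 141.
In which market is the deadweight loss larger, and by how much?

Market A, by $110.25.

Market A: pre-tax P* = $20, Q* = 135; post-tax Q = 107; deadweight loss = $294.
Market B: pre-tax P* = $20, Q* = 241; post-tax Q = 223.5; deadweight loss = $183.75.
Difference: $294 vs $183.75 → market A is larger by $110.25.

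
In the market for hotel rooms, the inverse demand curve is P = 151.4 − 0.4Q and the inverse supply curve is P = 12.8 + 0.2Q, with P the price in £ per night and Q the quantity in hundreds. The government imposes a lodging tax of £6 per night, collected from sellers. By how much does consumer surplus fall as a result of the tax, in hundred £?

Inverting to Q(P) form: Qd = 378.5 − 2.5P; Qs = 5P − 64.
Before the tax: set 378.5 − 2.5P = 5P − 64 → P* = £59, Q* = 231.
With the tax collected from sellers, supply shifts: Qs = 5(P − 6) − 64.
New equilibrium: consumers pay £63, sellers receive £57, Q = 221. (Wedge: Pb − Ps = 6.)
ΔCS is the trapezoid between Q = 221 and Q = 231 of height £4: ½ · (231 + 221) · 4 = £904.

Consumer surplus falls by £904 hundred.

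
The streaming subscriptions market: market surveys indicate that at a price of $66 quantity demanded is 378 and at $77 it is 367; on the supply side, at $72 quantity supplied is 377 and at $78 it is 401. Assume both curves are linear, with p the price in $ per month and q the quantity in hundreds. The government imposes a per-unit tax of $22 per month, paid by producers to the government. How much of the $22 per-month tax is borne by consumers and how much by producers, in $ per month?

Consumers bear $17.6 per month; producers bear $4.4 per month.

Demand slope: (367 − 378)/(77 − 66) = -1, so qd = 444 − p.
Supply slope: (401 − 377)/(78 − 72) = 4, so qs = 4p + 89.
Without the tax, 444 − p = 4p + 89 gives 5p = 355, so p* = $71 and q* = 373.
With the tax collected from producers, supply shifts: qs = 4(p − 22) + 89.
Solving gives q = 355.4 with consumers paying $88.6 and producers receiving $66.6 (the $22 wedge).
Burden on consumers: $17.6; on producers: $4.4. (They sum to $22.)
The less price-elastic side of the market bears the larger share of a per-unit tax.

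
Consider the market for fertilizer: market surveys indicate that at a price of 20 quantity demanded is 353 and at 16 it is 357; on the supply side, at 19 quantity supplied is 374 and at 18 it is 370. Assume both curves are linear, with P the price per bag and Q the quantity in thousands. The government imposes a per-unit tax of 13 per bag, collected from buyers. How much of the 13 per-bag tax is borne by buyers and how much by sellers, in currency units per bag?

Buyers bear 10.4 per bag; sellers bear 2.6 per bag.

Demand slope: (357 − 353)/(16 − 20) = -1, so Qd = 373 − P.
Supply slope: (370 − 374)/(18 − 19) = 4, so Qs = 4P + 298.
Before the tax: set 373 − P = 4P + 298 → P* = 15, Q* = 358.
With the tax collected from buyers, demand (in seller-price terms) shifts: Qd = 373 − (P + 13).
New equilibrium: buyers pay 25.4, sellers receive 12.4, Q = 347.6. (Wedge: Pb − Ps = 13.)
Burden on buyers: 10.4; on sellers: 2.6. (They sum to 13.)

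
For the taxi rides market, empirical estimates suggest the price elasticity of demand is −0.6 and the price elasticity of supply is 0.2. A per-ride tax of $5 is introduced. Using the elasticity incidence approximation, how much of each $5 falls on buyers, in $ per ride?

Buyers bear ≈ $1.25 per ride.

Incidence ratio: buyers' share ≈ εs / (εs + |εd|) = 0.2 / (0.2 + 0.6) = 0.25.
So buyers bear ≈ 0.25 × $5 = $1.25; producers bear $3.75.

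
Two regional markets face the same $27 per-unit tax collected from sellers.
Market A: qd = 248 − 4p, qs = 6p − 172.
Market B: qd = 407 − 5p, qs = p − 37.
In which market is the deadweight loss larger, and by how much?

Market A: pre-tax p* = $42, q* = 80; post-tax q = 15.2; deadweight loss = $874.8.
Market B: pre-tax p* = $74, q* = 37; post-tax q = 14.5; deadweight loss = $303.75.
Difference: $874.8 vs $303.75 → market A is larger by $571.05.

Market A, by $571.05.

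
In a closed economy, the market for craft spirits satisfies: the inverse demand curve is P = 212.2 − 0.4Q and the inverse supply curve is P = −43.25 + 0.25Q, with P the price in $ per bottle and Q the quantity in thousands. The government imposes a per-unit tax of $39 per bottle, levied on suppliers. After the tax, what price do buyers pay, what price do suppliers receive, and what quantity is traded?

Inverting to Q(P) form: Qd = 530.5 − 2.5P; Qs = 4P + 173.
Before the tax: set 530.5 − 2.5P = 4P + 173 → P* = $55, Q* = 393.
With the tax collected from suppliers, supply shifts: Qs = 4(P − 39) + 173.
New equilibrium: buyers pay $79, suppliers receive $40, Q = 333. (Wedge: Pb − Ps = 39.)
The less price-elastic side of the market bears the larger share of a per-unit tax.

Buyers pay $79; suppliers receive $40; quantity = 333.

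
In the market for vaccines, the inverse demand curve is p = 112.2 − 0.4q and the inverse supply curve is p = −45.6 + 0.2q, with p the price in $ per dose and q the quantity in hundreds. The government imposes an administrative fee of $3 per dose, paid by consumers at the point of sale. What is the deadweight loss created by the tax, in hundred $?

Deadweight loss = $7.5 hundred.

Rewrite in direct form: qd = 280.5 − 2.5p and qs = 5p + 228.
Before the tax: set 280.5 − 2.5p = 5p + 228 → p* = $7, q* = 263.
With the tax collected from consumers, demand (in seller-price terms) shifts: qd = 280.5 − 2.5(p + 3).
Solving gives q = 258 with consumers paying $9 and sellers receiving $6 (the $3 wedge).
Quantity falls by |ΔQ| = |263 − 258| = 5.
DWL = ½ · t · |ΔQ| = ½ · 3 · 5 = $7.5.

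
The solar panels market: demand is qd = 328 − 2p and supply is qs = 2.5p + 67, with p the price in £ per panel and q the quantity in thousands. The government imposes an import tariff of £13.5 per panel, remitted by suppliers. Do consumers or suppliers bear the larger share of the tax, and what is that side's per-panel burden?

Without the tax, 328 − 2p = 2.5p + 67 gives 4.5p = 261, so p* = £58 and q* = 212.
With the tax collected from suppliers, supply shifts: qs = 2.5(p − 13.5) + 67.
Solving gives q = 197 with consumers paying £65.5 and suppliers receiving £52 (the £13.5 wedge).
Per-panel burden: consumers £7.5, suppliers £6.
Consumers take the larger share because demand is less price-elastic here (demand slope 2 vs supply slope 2.5).
The less price-elastic side of the market bears the larger share of a per-unit tax.

Consumers bear the larger share: £7.5 per panel.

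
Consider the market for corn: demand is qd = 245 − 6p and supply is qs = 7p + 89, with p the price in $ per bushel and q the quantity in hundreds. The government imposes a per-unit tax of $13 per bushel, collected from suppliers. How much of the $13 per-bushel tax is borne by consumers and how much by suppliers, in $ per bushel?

Consumers bear $7 per bushel; suppliers bear $6 per bushel.

Before the tax: set 245 − 6p = 7p + 89 → p* = $12, q* = 173.
With the tax collected from suppliers, supply shifts: qs = 7(p − 13) + 89.
New equilibrium: consumers pay $19, suppliers receive $6, q = 131. (Wedge: pb − ps = 13.)
Burden on consumers: $7; on suppliers: $6. (They sum to $13.)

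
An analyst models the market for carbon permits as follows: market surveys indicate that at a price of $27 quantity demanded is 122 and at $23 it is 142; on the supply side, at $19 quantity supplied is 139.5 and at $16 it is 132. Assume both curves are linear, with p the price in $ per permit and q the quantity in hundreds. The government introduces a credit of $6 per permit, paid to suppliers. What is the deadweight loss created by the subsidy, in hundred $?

Demand slope: (142 − 122)/(23 − 27) = -5, so qd = 257 − 5p.
Supply slope: (132 − 139.5)/(16 − 19) = 2.5, so qs = 2.5p + 92.
Before the subsidy: set 257 − 5p = 2.5p + 92 → p* = $22, q* = 147.
With a per-unit subsidy paid to suppliers, each receives p + 6 per unit sold, so supply becomes qs = 2.5(p + 6) + 92.
New equilibrium: consumers pay $20, suppliers receive $26, q = 157. (Wedge: pb − ps = −6.)
Quantity rises by |ΔQ| = |147 − 157| = 10.
DWL = ½ · t · |ΔQ| = ½ · 6 · 10 = $30.

Deadweight loss = $30 hundred.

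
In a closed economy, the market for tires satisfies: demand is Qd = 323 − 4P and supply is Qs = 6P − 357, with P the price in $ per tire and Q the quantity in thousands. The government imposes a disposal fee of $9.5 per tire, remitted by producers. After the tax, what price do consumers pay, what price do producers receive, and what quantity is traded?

Without the tax, 323 − 4P = 6P − 357 gives 10P = 680, so P* = $68 and Q* = 51.
With the tax collected from producers, supply shifts: Qs = 6(P − 9.5) − 357.
New equilibrium: consumers pay $73.7, producers receive $64.2, Q = 28.2. (Wedge: Pb − Ps = 9.5.)

Consumers pay $73.7; producers receive $64.2; quantity = 28.2.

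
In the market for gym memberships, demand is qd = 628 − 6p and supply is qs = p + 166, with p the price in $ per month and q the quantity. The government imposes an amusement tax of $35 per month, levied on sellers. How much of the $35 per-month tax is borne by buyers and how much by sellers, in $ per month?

Without the tax, 628 − 6p = p + 166 gives 7p = 462, so p* = $66 and q* = 232.
With the tax collected from sellers, supply shifts: qs = (p − 35) + 166.
Solving gives q = 202 with buyers paying $71 and sellers receiving $36 (the $35 wedge).
Burden on buyers: $5; on sellers: $30. (They sum to $35.)

Buyers bear $5 per month; sellers bear $30 per month.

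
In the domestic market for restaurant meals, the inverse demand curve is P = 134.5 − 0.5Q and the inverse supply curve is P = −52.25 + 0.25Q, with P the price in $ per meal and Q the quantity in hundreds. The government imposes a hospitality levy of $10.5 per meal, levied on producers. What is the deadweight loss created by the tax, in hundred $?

Deadweight loss = $73.5 hundred.

Rewrite in direct form: Qd = 269 − 2P and Qs = 4P + 209.
Before the tax: set 269 − 2P = 4P + 209 → P* = $10, Q* = 249.
With the tax collected from producers, supply shifts: Qs = 4(P − 10.5) + 209.
Solving gives Q = 235 with buyers paying $17 and producers receiving $6.5 (the $10.5 wedge).
Quantity falls by |ΔQ| = |249 − 235| = 14.
DWL = ½ · t · |ΔQ| = ½ · 10.5 · 14 = $73.5.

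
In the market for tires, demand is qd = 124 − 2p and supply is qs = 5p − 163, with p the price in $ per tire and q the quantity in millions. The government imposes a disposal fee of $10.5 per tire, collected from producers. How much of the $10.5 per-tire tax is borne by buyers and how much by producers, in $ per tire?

Buyers bear $7.5 per tire; producers bear $3 per tire.

Before the tax: set 124 − 2p = 5p − 163 → p* = $41, q* = 42.
With the tax collected from producers, supply shifts: qs = 5(p − 10.5) − 163.
Solving gives q = 27 with buyers paying $48.5 and producers receiving $38 (the $10.5 wedge).
Burden on buyers: $7.5; on producers: $3. (They sum to $10.5.)
The less price-elastic side of the market bears the larger share of a per-unit tax.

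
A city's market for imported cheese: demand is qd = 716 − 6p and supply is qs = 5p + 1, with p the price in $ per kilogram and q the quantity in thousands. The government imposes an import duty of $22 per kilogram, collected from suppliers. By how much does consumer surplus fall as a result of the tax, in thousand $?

Consumer surplus falls by $2960 thousand.

Before the tax: set 716 − 6p = 5p + 1 → p* = $65, q* = 326.
With the tax collected from suppliers, supply shifts: qs = 5(p − 22) + 1.
New equilibrium: consumers pay $75, suppliers receive $53, q = 266. (Wedge: pb − ps = 22.)
ΔCS is the trapezoid between Q = 266 and Q = 326 of height $10: ½ · (326 + 266) · 10 = $2960.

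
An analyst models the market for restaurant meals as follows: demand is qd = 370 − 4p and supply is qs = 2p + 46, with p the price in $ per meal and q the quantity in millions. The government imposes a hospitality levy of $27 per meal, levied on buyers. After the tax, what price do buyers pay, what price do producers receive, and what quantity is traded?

Before the tax: set 370 − 4p = 2p + 46 → p* = $54, q* = 154.
With the tax collected from buyers, demand (in seller-price terms) shifts: qd = 370 − 4(p + 27).
Solving gives q = 118 with buyers paying $63 and producers receiving $36 (the $27 wedge).
The less price-elastic side of the market bears the larger share of a per-unit tax.

Buyers pay $63; producers receive $36; quantity = 118.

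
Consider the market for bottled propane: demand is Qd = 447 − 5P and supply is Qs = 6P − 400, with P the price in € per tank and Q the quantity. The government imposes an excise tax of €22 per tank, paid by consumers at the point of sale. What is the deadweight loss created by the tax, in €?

Without the tax, 447 − 5P = 6P − 400 gives 11P = 847, so P* = €77 and Q* = 62.
With the tax collected from consumers, demand (in seller-price terms) shifts: Qd = 447 − 5(P + 22).
New equilibrium: consumers pay €89, suppliers receive €67, Q = 2. (Wedge: Pb − Ps = 22.)
Quantity falls by |ΔQ| = |62 − 2| = 60.
DWL = ½ · t · |ΔQ| = ½ · 22 · 60 = €660.

Deadweight loss = €660.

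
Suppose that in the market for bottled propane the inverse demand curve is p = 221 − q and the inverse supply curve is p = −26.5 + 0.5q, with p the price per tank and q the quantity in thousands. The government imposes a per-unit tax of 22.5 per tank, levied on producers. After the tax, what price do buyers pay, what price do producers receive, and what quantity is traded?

Rewrite in direct form: qd = 221 − p and qs = 2p + 53.
Before the tax: set 221 − p = 2p + 53 → p* = 56, q* = 165.
With the tax collected from producers, supply shifts: qs = 2(p − 22.5) + 53.
New equilibrium: buyers pay 71, producers receive 48.5, q = 150. (Wedge: pb − ps = 22.5.)

Buyers pay 71; producers receive 48.5; quantity = 150.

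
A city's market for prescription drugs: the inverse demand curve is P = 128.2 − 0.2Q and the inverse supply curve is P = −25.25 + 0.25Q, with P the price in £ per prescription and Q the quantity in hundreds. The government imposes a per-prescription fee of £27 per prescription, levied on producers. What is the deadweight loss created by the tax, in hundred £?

Deadweight loss = £810 hundred.

Inverting to Q(P) form: Qd = 641 − 5P; Qs = 4P + 101.
Before the tax: set 641 − 5P = 4P + 101 → P* = £60, Q* = 341.
With the tax collected from producers, supply shifts: Qs = 4(P − 27) + 101.
Solving gives Q = 281 with buyers paying £72 and producers receiving £45 (the £27 wedge).
Quantity falls by |ΔQ| = |341 − 281| = 60.
DWL = ½ · t · |ΔQ| = ½ · 27 · 60 = £810.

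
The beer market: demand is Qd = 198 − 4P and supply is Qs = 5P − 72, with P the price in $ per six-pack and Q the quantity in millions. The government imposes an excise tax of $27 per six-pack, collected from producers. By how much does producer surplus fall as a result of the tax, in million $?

Without the tax, 198 − 4P = 5P − 72 gives 9P = 270, so P* = $30 and Q* = 78.
With the tax collected from producers, supply shifts: Qs = 5(P − 27) − 72.
Solving gives Q = 18 with buyers paying $45 and producers receiving $18 (the $27 wedge).
ΔPS is the trapezoid between Q = 18 and Q = 78 of height $12: ½ · (78 + 18) · 12 = $576.

Producer surplus falls by $576 million.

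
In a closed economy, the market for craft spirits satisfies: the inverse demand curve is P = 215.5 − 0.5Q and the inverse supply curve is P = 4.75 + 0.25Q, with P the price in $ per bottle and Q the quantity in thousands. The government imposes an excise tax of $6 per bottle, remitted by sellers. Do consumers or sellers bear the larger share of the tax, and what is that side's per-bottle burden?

Consumers bear the larger share: $4 per bottle.

Rewrite in direct form: Qd = 431 − 2P and Qs = 4P − 19.
Before the tax: set 431 − 2P = 4P − 19 → P* = $75, Q* = 281.
With the tax collected from sellers, supply shifts: Qs = 4(P − 6) − 19.
New equilibrium: consumers pay $79, sellers receive $73, Q = 273. (Wedge: Pb − Ps = 6.)
Per-bottle burden: consumers $4, sellers $2.
Consumers take the larger share because demand is less price-elastic here (demand slope 2 vs supply slope 4).
The less price-elastic side of the market bears the larger share of a per-unit tax.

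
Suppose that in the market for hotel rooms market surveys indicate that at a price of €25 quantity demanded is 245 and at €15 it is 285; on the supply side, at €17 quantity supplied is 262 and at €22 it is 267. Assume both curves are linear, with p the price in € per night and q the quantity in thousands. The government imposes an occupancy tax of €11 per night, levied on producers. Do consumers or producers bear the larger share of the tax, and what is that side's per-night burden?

Producers bear the larger share: €8.8 per night.

Demand slope: (285 − 245)/(15 − 25) = -4, so qd = 345 − 4p.
Supply slope: (267 − 262)/(22 − 17) = 1, so qs = p + 245.
Without the tax, 345 − 4p = p + 245 gives 5p = 100, so p* = €20 and q* = 265.
With the tax collected from producers, supply shifts: qs = (p − 11) + 245.
New equilibrium: consumers pay €22.2, producers receive €11.2, q = 256.2. (Wedge: pb − ps = 11.)
Per-night burden: consumers €2.2, producers €8.8.
Producers take the larger share because supply is less price-elastic here (demand slope 4 vs supply slope 1).
The less price-elastic side of the market bears the larger share of a per-unit tax.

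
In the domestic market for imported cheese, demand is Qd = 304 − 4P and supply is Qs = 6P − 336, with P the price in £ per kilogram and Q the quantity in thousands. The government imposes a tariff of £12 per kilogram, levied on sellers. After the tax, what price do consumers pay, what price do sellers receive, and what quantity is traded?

Consumers pay £71.2; sellers receive £59.2; quantity = 19.2.

Before the tax: set 304 − 4P = 6P − 336 → P* = £64, Q* = 48.
With the tax collected from sellers, supply shifts: Qs = 6(P − 12) − 336.
New equilibrium: consumers pay £71.2, sellers receive £59.2, Q = 19.2. (Wedge: Pb − Ps = 12.)
The less price-elastic side of the market bears the larger share of a per-unit tax.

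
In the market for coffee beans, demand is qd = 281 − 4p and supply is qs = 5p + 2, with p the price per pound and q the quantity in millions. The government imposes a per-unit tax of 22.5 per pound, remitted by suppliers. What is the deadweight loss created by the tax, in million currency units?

Deadweight loss = 562.5 million.

Before the tax: set 281 − 4p = 5p + 2 → p* = 31, q* = 157.
With the tax collected from suppliers, supply shifts: qs = 5(p − 22.5) + 2.
New equilibrium: consumers pay 43.5, suppliers receive 21, q = 107. (Wedge: pb − ps = 22.5.)
Quantity falls by |ΔQ| = |157 − 107| = 50.
DWL = ½ · t · |ΔQ| = ½ · 22.5 · 50 = 562.5.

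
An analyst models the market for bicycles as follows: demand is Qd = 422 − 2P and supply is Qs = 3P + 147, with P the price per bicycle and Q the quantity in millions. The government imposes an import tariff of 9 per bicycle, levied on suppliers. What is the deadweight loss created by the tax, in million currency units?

Deadweight loss = 48.6 million.

Without the tax, 422 − 2P = 3P + 147 gives 5P = 275, so P* = 55 and Q* = 312.
With the tax collected from suppliers, supply shifts: Qs = 3(P − 9) + 147.
Solving gives Q = 301.2 with buyers paying 60.4 and suppliers receiving 51.4 (the 9 wedge).
Quantity falls by |ΔQ| = |312 − 301.2| = 10.8.
DWL = ½ · t · |ΔQ| = ½ · 9 · 10.8 = 48.6.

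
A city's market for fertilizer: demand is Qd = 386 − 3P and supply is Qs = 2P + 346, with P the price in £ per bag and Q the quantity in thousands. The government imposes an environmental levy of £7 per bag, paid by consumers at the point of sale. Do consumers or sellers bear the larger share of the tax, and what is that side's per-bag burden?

Sellers bear the larger share: £4.2 per bag.

Before the tax: set 386 − 3P = 2P + 346 → P* = £8, Q* = 362.
With the tax collected from consumers, demand (in seller-price terms) shifts: Qd = 386 − 3(P + 7).
New equilibrium: consumers pay £10.8, sellers receive £3.8, Q = 353.6. (Wedge: Pb − Ps = 7.)
Per-bag burden: consumers £2.8, sellers £4.2.
Sellers take the larger share because supply is less price-elastic here (demand slope 3 vs supply slope 2).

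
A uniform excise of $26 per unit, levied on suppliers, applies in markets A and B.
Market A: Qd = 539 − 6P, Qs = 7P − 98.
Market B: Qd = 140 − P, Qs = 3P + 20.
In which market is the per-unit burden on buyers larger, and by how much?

Market B, by $5.5.

Market A: pre-tax P* = $49, Q* = 245; post-tax Q = 161; per-unit burden on buyers = $14.
Market B: pre-tax P* = $30, Q* = 110; post-tax Q = 90.5; per-unit burden on buyers = $19.5.
Difference: $14 vs $19.5 → market B is larger by $5.5.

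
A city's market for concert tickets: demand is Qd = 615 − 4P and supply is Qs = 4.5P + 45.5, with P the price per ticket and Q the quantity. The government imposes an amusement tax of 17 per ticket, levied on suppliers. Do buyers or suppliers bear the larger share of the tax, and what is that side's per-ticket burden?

Before the tax: set 615 − 4P = 4.5P + 45.5 → P* = 67, Q* = 347.
With the tax collected from suppliers, supply shifts: Qs = 4.5(P − 17) + 45.5.
Solving gives Q = 311 with buyers paying 76 and suppliers receiving 59 (the 17 wedge).
Per-ticket burden: buyers 9, suppliers 8.
Buyers take the larger share because demand is less price-elastic here (demand slope 4 vs supply slope 4.5).
The less price-elastic side of the market bears the larger share of a per-unit tax.

Buyers bear the larger share: 9 per ticket.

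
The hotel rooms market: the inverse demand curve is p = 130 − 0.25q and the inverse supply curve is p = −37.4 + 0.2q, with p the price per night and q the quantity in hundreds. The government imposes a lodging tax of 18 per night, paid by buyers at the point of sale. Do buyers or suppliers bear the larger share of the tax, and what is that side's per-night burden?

Buyers bear the larger share: 10 per night.

Rewrite in direct form: qd = 520 − 4p and qs = 5p + 187.
Without the tax, 520 − 4p = 5p + 187 gives 9p = 333, so p* = 37 and q* = 372.
With the tax collected from buyers, demand (in seller-price terms) shifts: qd = 520 − 4(p + 18).
Solving gives q = 332 with buyers paying 47 and suppliers receiving 29 (the 18 wedge).
Per-night burden: buyers 10, suppliers 8.
Buyers take the larger share because demand is less price-elastic here (demand slope 4 vs supply slope 5).
The less price-elastic side of the market bears the larger share of a per-unit tax.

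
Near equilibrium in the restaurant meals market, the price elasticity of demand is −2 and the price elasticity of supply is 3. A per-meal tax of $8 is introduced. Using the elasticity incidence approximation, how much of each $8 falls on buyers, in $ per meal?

Buyers bear ≈ $4.8 per meal.

Incidence ratio: buyers' share ≈ εs / (εs + |εd|) = 3 / (3 + 2) = 0.6.
So buyers bear ≈ 0.6 × $8 = $4.8; sellers bear $3.2.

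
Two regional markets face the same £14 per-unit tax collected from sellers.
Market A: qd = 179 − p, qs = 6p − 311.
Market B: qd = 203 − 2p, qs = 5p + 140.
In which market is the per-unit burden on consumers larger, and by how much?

Market A, by £2.

Market A: pre-tax p* = £70, q* = 109; post-tax q = 97; per-unit burden on consumers = £12.
Market B: pre-tax p* = £9, q* = 185; post-tax q = 165; per-unit burden on consumers = £10.
Difference: £12 vs £10 → market A is larger by £2.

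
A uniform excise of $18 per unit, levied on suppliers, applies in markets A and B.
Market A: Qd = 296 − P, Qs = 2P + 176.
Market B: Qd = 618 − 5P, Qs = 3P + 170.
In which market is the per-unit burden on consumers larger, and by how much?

Market A: pre-tax P* = $40, Q* = 256; post-tax Q = 244; per-unit burden on consumers = $12.
Market B: pre-tax P* = $56, Q* = 338; post-tax Q = 304.25; per-unit burden on consumers = $6.75.
Difference: $12 vs $6.75 → market A is larger by $5.25.

Market A, by $5.25.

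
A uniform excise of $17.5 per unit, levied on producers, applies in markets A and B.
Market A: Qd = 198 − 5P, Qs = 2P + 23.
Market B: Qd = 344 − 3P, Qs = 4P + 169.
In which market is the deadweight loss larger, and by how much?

Market A: pre-tax P* = $25, Q* = 73; post-tax Q = 48; deadweight loss = $218.75.
Market B: pre-tax P* = $25, Q* = 269; post-tax Q = 239; deadweight loss = $262.5.
Difference: $218.75 vs $262.5 → market B is larger by $43.75.

Market B, by $43.75.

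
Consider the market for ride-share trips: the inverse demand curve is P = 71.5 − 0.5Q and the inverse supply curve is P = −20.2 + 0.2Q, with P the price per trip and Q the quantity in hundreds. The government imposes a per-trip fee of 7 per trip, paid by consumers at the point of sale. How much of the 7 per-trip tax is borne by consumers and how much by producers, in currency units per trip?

Consumers bear 5 per trip; producers bear 2 per trip.

Inverting to Q(P) form: Qd = 143 − 2P; Qs = 5P + 101.
Without the tax, 143 − 2P = 5P + 101 gives 7P = 42, so P* = 6 and Q* = 131.
With the tax collected from consumers, demand (in seller-price terms) shifts: Qd = 143 − 2(P + 7).
Solving gives Q = 121 with consumers paying 11 and producers receiving 4 (the 7 wedge).
Burden on consumers: 5; on producers: 2. (They sum to 7.)
The less price-elastic side of the market bears the larger share of a per-unit tax.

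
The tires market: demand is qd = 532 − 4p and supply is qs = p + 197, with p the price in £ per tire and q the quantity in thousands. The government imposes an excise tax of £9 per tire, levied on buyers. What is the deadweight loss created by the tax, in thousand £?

Without the tax, 532 − 4p = p + 197 gives 5p = 335, so p* = £67 and q* = 264.
With the tax collected from buyers, demand (in seller-price terms) shifts: qd = 532 − 4(p + 9).
Solving gives q = 256.8 with buyers paying £68.8 and sellers receiving £59.8 (the £9 wedge).
Quantity falls by |ΔQ| = |264 − 256.8| = 7.2.
DWL = ½ · t · |ΔQ| = ½ · 9 · 7.2 = £32.4.

Deadweight loss = £32.4 thousand.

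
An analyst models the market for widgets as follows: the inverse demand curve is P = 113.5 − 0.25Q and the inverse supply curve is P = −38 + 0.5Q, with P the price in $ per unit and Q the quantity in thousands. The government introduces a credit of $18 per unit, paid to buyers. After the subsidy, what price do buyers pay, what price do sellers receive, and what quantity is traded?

Inverting to Q(P) form: Qd = 454 − 4P; Qs = 2P + 76.
Without the subsidy, 454 − 4P = 2P + 76 gives 6P = 378, so P* = $63 and Q* = 202.
With a per-unit subsidy paid to buyers, each effectively pays P − 18, so demand becomes Qd = 454 − 4(P − 18).
New equilibrium: buyers pay $57, sellers receive $75, Q = 226. (Wedge: Pb − Ps = −18.)

Buyers pay $57; sellers receive $75; quantity = 226.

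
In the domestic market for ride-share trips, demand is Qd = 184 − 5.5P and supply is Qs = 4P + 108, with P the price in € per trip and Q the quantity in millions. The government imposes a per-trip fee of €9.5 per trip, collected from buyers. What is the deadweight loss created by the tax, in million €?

Deadweight loss = €104.5 million.

Before the tax: set 184 − 5.5P = 4P + 108 → P* = €8, Q* = 140.
With the tax collected from buyers, demand (in seller-price terms) shifts: Qd = 184 − 5.5(P + 9.5).
Solving gives Q = 118 with buyers paying €12 and suppliers receiving €2.5 (the €9.5 wedge).
Quantity falls by |ΔQ| = |140 − 118| = 22.
DWL = ½ · t · |ΔQ| = ½ · 9.5 · 22 = €104.5.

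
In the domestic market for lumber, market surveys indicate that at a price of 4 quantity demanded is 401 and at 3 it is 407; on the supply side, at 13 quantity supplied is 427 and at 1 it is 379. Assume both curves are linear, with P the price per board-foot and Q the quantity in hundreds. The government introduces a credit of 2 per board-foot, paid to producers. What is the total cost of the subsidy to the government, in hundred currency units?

Demand slope: (407 − 401)/(3 − 4) = -6, so Qd = 425 − 6P.
Supply slope: (379 − 427)/(1 − 13) = 4, so Qs = 4P + 375.
Before the subsidy: set 425 − 6P = 4P + 375 → P* = 5, Q* = 395.
With a per-unit subsidy paid to producers, each receives P + 2 per unit sold, so supply becomes Qs = 4(P + 2) + 375.
Solving gives Q = 399.8 with consumers paying 4.2 and producers receiving 6.2 (the 2 wedge).
Outlay = t · Q = 2 · 399.8 = 799.6.

Government outlay = 799.6 hundred.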